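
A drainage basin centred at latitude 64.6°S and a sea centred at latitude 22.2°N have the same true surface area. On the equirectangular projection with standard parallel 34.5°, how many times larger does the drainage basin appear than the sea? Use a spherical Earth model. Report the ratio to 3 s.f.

2.16

The equidistant cylindrical projection with φ₀ = 34.5° has h = 1 (meridians true) and k = cos φ₀ / cos φ along parallels.
Areal scale at 64.6°: h·k = 1.000 × 1.921 = 1.921.
Areal scale at 22.2°: h·k = 1.000 × 0.8901 = 0.8901.
Ratio = 1.921/0.8901 ≈ 2.16.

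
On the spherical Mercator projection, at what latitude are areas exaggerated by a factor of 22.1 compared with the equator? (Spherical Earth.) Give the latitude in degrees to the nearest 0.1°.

77.7°

Mercator areal scale is sec²φ.
sec²φ = 22.1  ⇒  cos²φ = 0.04525  ⇒  cos φ = 0.2127.
φ = arccos(0.2127) ≈ 77.7°.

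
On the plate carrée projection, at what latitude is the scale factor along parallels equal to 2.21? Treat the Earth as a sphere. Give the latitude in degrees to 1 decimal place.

63.1°

Plate carrée: h = 1, k = sec φ along parallels.
sec φ = 2.21  ⇒  cos φ = 0.4525  ⇒  φ ≈ 63.1°.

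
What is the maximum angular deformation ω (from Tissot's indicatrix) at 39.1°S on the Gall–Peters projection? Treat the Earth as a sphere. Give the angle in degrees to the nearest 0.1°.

10.6°

Gall–Peters is a cylindrical equal-area projection with standard parallels at ±45°. Cylindrical equal-area (φ₀ = 45°): h = cos φ / cos 45° along meridians, k = cos 45° / cos φ along parallels; h·k = 1.
At 39.1°: h = 1.097, k = 0.9112; principal scales a = 1.097, b = 0.9112.
sin(ω/2) = (a − b)/(a + b) = 0.1863/2.009 = 0.09276, so ω = 2 arcsin(0.09276) ≈ 10.6°.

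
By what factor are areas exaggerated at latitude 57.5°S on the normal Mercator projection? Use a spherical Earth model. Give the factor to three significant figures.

3.46

For Mercator, h = k = sec φ (a conformal cylindrical projection has a single point scale, 1/cos φ).
Areal scale = k² = sec²φ = 1/cos²(57.5°) = 1/0.5373² = 3.464.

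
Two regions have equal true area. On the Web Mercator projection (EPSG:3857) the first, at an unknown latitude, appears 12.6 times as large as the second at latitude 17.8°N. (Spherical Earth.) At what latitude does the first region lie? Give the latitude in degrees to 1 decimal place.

Mercator areal scale is sec²φ, so apparent-area ratio = sec²φ₁ / sec²φ₂ = cos²φ₂ / cos²φ₁.
cos²φ₂ / cos²φ₁ = 12.6  ⇒  cos φ₁ = cos 17.8° / √12.6 = 0.9521/3.550 = 0.2682.
φ₁ = arccos(0.2682) ≈ 74.4°.

74.4°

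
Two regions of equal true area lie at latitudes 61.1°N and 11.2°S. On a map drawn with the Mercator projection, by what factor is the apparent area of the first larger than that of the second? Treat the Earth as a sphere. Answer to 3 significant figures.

On Mercator, area is exaggerated by sec²φ = 1/cos²φ.
At 61.1°: sec²(61.1°) = 1/0.4833² = 4.282.
At 11.2°: sec²(11.2°) = 1/0.9810² = 1.039.
Ratio = 4.282/1.039 = cos²(11.2°)/cos²(61.1°) ≈ 4.12.

4.12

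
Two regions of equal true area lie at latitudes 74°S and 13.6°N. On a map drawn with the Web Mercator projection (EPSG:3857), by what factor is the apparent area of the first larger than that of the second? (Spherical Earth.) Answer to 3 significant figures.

12.4

Mercator is conformal with k = sec φ, so areal scale = k² = sec²φ.
At 74°: sec²(74°) = 1/0.2756² = 13.16.
At 13.6°: sec²(13.6°) = 1/0.9720² = 1.059.
Ratio = 13.16/1.059 = cos²(13.6°)/cos²(74°) ≈ 12.4.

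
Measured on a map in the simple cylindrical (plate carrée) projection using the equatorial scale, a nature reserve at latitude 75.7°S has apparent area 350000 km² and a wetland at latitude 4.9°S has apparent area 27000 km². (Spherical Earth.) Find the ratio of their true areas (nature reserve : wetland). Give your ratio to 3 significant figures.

Plate carrée has h = 1 and k = sec φ, giving areal scale sec φ; true area = (apparent area) · cos φ.
True area of nature reserve: 350000 × cos(75.7°) = 350000 × 0.2470 = 86450 km².
True area of wetland: 27000 × cos(4.9°) = 27000 × 0.9963 = 26900 km².
Ratio = 86450 / 26900 ≈ 3.21.

3.21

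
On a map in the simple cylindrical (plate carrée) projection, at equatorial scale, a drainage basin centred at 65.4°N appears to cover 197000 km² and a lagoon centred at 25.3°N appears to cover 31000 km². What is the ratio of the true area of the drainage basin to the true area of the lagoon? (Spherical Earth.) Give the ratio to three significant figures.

2.93

Plate carrée has h = 1 and k = sec φ, giving areal scale sec φ; true area = (apparent area) · cos φ.
True area of drainage basin: 197000 × cos(65.4°) = 197000 × 0.4163 = 82010 km².
True area of lagoon: 31000 × cos(25.3°) = 31000 × 0.9041 = 28030 km².
Ratio = 82010 / 28030 ≈ 2.93.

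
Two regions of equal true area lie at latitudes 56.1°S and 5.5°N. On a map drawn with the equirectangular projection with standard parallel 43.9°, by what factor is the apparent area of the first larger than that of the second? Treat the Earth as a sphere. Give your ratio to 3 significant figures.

In the equirectangular projection with standard parallel φ₀ = 43.9° (x = Rλ cos φ₀, y = Rφ), meridians are true-scale (h = 1) and the parallel scale is k = cos φ₀ / cos φ.
Areal scale at 56.1°: h·k = 1.000 × 1.292 = 1.292.
Areal scale at 5.5°: h·k = 1.000 × 0.7239 = 0.7239.
Ratio = 1.292/0.7239 ≈ 1.78.

1.78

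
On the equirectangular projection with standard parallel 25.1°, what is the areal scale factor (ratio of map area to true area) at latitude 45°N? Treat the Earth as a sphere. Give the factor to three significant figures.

In the equirectangular projection with standard parallel φ₀ = 25.1° (x = Rλ cos φ₀, y = Rφ), meridians are true-scale (h = 1) and the parallel scale is k = cos φ₀ / cos φ.
Areal scale = h·k = 1 × cos φ₀ / cos φ; at 45°, h = 1.000, k = 1.281, so h·k = 1.281.

1.28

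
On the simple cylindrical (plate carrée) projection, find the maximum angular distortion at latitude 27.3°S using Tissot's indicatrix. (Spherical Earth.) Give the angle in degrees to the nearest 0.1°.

For the equirectangular projection with φ₀ = 0 (plate carrée), h = 1 along meridians and k = sec φ along parallels.
At 27.3°: h = 1.000, k = 1.125; principal scales a = 1.125, b = 1.000.
sin(ω/2) = (a − b)/(a + b) = 0.1253/2.125 = 0.05898, so ω = 2 arcsin(0.05898) ≈ 6.8°.

6.8°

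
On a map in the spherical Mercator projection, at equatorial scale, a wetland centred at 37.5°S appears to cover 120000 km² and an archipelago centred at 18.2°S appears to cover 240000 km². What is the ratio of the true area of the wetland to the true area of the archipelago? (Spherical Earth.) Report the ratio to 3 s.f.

On Mercator the areal scale is sec²φ, so true area = apparent × cos²φ.
True area of wetland: 120000 × cos²(37.5°) = 120000 × 0.6294 = 75530 km².
True area of archipelago: 240000 × cos²(18.2°) = 240000 × 0.9024 = 216600 km².
Ratio = 75530 / 216600 ≈ 0.349.

0.349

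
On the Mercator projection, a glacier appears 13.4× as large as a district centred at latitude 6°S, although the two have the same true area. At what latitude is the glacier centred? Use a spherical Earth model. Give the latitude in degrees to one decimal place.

74.2°

On Mercator, (apparent₁)/(apparent₂) = sec²φ₁ / sec²φ₂ when true areas are equal.
cos²φ₂ / cos²φ₁ = 13.4  ⇒  cos φ₁ = cos 6° / √13.4 = 0.9945/3.661 = 0.2717.
φ₁ = arccos(0.2717) ≈ 74.2°.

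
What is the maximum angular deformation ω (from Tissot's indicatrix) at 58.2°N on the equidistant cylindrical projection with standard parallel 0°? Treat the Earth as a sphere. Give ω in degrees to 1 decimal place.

In the plate carrée (x = Rλ, y = Rφ), meridians are true-scale (h = 1) and parallels are stretched by k = sec φ.
At 58.2°: h = 1.000, k = 1.898; principal scales a = 1.898, b = 1.000.
sin(ω/2) = (a − b)/(a + b) = 0.8977/2.898 = 0.3098, so ω = 2 arcsin(0.3098) ≈ 36.1°.

36.1°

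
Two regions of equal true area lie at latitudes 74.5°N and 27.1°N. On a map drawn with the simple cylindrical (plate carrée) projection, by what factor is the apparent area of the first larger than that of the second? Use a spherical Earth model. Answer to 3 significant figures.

3.33

For the equirectangular projection with φ₀ = 0 (plate carrée), h = 1 along meridians and k = sec φ along parallels.
Areal scale at 74.5°: h·k = 1.000 × 3.742 = 3.742.
Areal scale at 27.1°: h·k = 1.000 × 1.123 = 1.123.
Ratio = 3.742/1.123 ≈ 3.33.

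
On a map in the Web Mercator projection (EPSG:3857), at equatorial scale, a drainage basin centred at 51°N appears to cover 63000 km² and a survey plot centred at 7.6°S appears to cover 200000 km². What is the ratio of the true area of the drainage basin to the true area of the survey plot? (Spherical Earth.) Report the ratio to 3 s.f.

0.127

Since Mercator area scale is 1/cos²φ, the true area equals the apparent area multiplied by cos²φ.
True area of drainage basin: 63000 × cos²(51°) = 63000 × 0.3960 = 24950 km².
True area of survey plot: 200000 × cos²(7.6°) = 200000 × 0.9825 = 196500 km².
Ratio = 24950 / 196500 ≈ 0.127.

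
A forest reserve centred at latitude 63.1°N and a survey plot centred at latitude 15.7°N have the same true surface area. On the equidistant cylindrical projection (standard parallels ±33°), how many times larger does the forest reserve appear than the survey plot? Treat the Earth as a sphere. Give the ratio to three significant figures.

2.13

The equidistant cylindrical projection with φ₀ = 33° has h = 1 (meridians true) and k = cos φ₀ / cos φ along parallels.
Areal scale at 63.1°: h·k = 1.000 × 1.854 = 1.854.
Areal scale at 15.7°: h·k = 1.000 × 0.8712 = 0.8712.
Ratio = 1.854/0.8712 ≈ 2.13.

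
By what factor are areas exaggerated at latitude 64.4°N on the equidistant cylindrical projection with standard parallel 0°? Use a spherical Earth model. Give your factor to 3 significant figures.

2.31

For the equirectangular projection with φ₀ = 0 (plate carrée), h = 1 along meridians and k = sec φ along parallels.
Areal scale = h·k = 1 × sec φ; at 64.4°, h = 1.000, k = 2.314, so h·k = 2.314.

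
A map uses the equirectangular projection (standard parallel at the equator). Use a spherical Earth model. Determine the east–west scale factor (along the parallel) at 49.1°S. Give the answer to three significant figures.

In the plate carrée (x = Rλ, y = Rφ), meridians are true-scale (h = 1) and parallels are stretched by k = sec φ.
k = 1/cos 49.1° = 1/0.6547 = 1.527.

1.53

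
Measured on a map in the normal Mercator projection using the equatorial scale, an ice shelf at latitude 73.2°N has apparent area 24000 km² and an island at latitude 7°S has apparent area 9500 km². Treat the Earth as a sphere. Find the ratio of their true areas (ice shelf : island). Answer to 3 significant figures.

Since Mercator area scale is 1/cos²φ, the true area equals the apparent area multiplied by cos²φ.
True area of ice shelf: 24000 × cos²(73.2°) = 24000 × 0.08354 = 2005 km².
True area of island: 9500 × cos²(7°) = 9500 × 0.9851 = 9359 km².
Ratio = 2005 / 9359 ≈ 0.214.

0.214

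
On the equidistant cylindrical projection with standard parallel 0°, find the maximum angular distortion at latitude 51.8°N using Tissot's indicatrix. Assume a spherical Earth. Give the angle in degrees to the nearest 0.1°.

For the equirectangular projection with φ₀ = 0 (plate carrée), h = 1 along meridians and k = sec φ along parallels.
At 51.8°: h = 1.000, k = 1.617; principal scales a = 1.617, b = 1.000.
sin(ω/2) = (a − b)/(a + b) = 0.6171/2.617 = 0.2358, so ω = 2 arcsin(0.2358) ≈ 27.3°.

27.3°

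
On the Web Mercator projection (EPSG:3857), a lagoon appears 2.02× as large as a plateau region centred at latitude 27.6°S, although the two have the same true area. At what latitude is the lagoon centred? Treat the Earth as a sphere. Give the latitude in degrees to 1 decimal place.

51.4°

For equal true areas on Mercator, apparent areas scale as sec²φ, so the ratio is cos²φ₂ / cos²φ₁.
cos²φ₂ / cos²φ₁ = 2.02  ⇒  cos φ₁ = cos 27.6° / √2.02 = 0.8862/1.421 = 0.6235.
φ₁ = arccos(0.6235) ≈ 51.4°.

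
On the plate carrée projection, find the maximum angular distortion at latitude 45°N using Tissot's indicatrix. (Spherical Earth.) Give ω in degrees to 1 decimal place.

19.8°

For the equirectangular projection with φ₀ = 0 (plate carrée), h = 1 along meridians and k = sec φ along parallels.
At 45°: h = 1.000, k = 1.414; principal scales a = 1.414, b = 1.000.
sin(ω/2) = (a − b)/(a + b) = 0.4142/2.414 = 0.1716, so ω = 2 arcsin(0.1716) ≈ 19.8°.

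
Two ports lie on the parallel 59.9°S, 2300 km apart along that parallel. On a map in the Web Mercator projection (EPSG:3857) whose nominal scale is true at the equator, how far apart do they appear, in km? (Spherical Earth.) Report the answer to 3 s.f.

4590 km

Mercator is conformal, so the point scale is isotropic: h = k = sec φ = 1/cos φ.
Along the parallel, k = sec 59.9° = 1/0.5015 = 1.994.
Map distance = 2300 × 1.994 ≈ 4590 km.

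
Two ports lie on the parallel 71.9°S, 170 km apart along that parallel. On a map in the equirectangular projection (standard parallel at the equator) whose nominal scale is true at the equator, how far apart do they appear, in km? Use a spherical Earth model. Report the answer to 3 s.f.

547 km

For the equirectangular projection with φ₀ = 0 (plate carrée), h = 1 along meridians and k = sec φ along parallels.
Along the parallel, k = sec 71.9° = 1/0.3107 = 3.219.
Map distance = 170 × 3.219 ≈ 547 km.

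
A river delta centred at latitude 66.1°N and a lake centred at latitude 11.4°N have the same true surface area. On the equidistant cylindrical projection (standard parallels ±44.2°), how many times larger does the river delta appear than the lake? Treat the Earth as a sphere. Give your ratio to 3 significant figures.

In the equirectangular projection with standard parallel φ₀ = 44.2° (x = Rλ cos φ₀, y = Rφ), meridians are true-scale (h = 1) and the parallel scale is k = cos φ₀ / cos φ.
Areal scale at 66.1°: h·k = 1.000 × 1.770 = 1.770.
Areal scale at 11.4°: h·k = 1.000 × 0.7313 = 0.7313.
Ratio = 1.770/0.7313 ≈ 2.42.

2.42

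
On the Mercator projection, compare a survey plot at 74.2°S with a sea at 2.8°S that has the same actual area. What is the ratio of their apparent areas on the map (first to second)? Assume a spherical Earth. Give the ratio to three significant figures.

On Mercator, area is exaggerated by sec²φ = 1/cos²φ.
At 74.2°: sec²(74.2°) = 1/0.2723² = 13.49.
At 2.8°: sec²(2.8°) = 1/0.9988² = 1.002.
Ratio = 13.49/1.002 = cos²(2.8°)/cos²(74.2°) ≈ 13.5.

13.5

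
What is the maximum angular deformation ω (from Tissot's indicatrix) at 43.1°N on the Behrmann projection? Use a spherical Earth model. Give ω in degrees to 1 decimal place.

The Behrmann projection is cylindrical equal-area with φ₀ = 30°. A cylindrical equal-area projection with standard parallel φ₀ has meridian scale h = cos φ / cos φ₀ and parallel scale k = cos φ₀ / cos φ (so areas are preserved, h·k = 1).
At 43.1°: h = 0.8431, k = 1.186; principal scales a = 1.186, b = 0.8431.
sin(ω/2) = (a − b)/(a + b) = 0.3430/2.029 = 0.1690, so ω = 2 arcsin(0.1690) ≈ 19.5°.

19.5°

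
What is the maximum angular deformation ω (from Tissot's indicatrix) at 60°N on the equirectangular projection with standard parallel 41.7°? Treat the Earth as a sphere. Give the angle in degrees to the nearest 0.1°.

With standard parallel φ₀ = 41.7°, the equirectangular projection gives x = Rλ cos φ₀, y = Rφ, so h = 1 and k = cos 41.7° / cos φ.
At 60°: h = 1.000, k = 1.493; principal scales a = 1.493, b = 1.000.
sin(ω/2) = (a − b)/(a + b) = 0.4933/2.493 = 0.1978, so ω = 2 arcsin(0.1978) ≈ 22.8°.

22.8°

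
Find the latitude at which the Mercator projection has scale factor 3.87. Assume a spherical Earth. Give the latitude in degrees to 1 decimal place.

75.0°

Mercator scale is k = sec φ = 1/cos φ.
1/cos φ = 3.87  ⇒  cos φ = 0.2584  ⇒  φ = arccos(0.2584) ≈ 75.0°.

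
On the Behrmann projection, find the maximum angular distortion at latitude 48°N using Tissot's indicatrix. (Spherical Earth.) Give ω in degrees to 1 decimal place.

29.2°

The Behrmann projection is cylindrical equal-area with φ₀ = 30°. Cylindrical equal-area (φ₀ = 30°): h = cos φ / cos 30° along meridians, k = cos 30° / cos φ along parallels; h·k = 1.
At 48°: h = 0.7726, k = 1.294; principal scales a = 1.294, b = 0.7726.
sin(ω/2) = (a − b)/(a + b) = 0.5216/2.067 = 0.2524, so ω = 2 arcsin(0.2524) ≈ 29.2°.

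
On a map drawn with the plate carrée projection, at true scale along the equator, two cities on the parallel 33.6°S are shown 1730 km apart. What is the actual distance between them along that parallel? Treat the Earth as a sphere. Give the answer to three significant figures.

1440 km

In the plate carrée (x = Rλ, y = Rφ), meridians are true-scale (h = 1) and parallels are stretched by k = sec φ.
Along the parallel at 33.6°, map distances are exaggerated by k = sec 33.6° = 1.201.
True distance = 1730 / 1.201 = 1730 × cos 33.6° ≈ 1440 km.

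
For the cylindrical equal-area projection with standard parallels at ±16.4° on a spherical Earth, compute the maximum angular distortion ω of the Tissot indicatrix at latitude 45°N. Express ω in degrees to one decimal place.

A cylindrical equal-area projection with standard parallel φ₀ has meridian scale h = cos φ / cos φ₀ and parallel scale k = cos φ₀ / cos φ (so areas are preserved, h·k = 1).
At 45°: h = 0.7371, k = 1.357; principal scales a = 1.357, b = 0.7371.
sin(ω/2) = (a − b)/(a + b) = 0.6196/2.094 = 0.2959, so ω = 2 arcsin(0.2959) ≈ 34.4°.

34.4°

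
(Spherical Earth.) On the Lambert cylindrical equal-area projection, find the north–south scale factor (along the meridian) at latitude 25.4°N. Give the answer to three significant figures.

The Lambert cylindrical equal-area projection is the cylindrical equal-area projection with its standard parallel at the equator (φ₀ = 0). For cylindrical equal-area with standard parallel φ₀, h = cos φ / cos φ₀ and k = cos φ₀ / cos φ, so h·k = 1.
h = cos 25.4° / cos 0° = 0.9033/1.000 = 0.9033.

0.903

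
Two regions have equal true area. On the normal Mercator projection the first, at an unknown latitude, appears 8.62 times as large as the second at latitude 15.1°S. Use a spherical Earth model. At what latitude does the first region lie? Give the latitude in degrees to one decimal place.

On Mercator, (apparent₁)/(apparent₂) = sec²φ₁ / sec²φ₂ when true areas are equal.
cos²φ₂ / cos²φ₁ = 8.62  ⇒  cos φ₁ = cos 15.1° / √8.62 = 0.9655/2.936 = 0.3288.
φ₁ = arccos(0.3288) ≈ 70.8°.

70.8°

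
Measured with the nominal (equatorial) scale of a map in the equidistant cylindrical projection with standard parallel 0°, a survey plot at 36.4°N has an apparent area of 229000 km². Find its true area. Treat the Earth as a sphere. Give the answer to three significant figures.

Plate carrée maps x = Rλ, y = Rφ. The meridian scale is h = 1 and the parallel scale is k = 1/cos φ = sec φ.
Areal scale = h·k = 1 × sec φ; at 36.4°, h = 1.000, k = 1.242, so h·k = 1.242.
True area = apparent / (areal scale) = 229000 / 1.242 ≈ 184000 km².

184000 km²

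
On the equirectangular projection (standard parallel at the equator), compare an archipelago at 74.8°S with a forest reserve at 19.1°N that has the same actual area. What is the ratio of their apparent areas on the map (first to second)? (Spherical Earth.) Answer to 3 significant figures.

For the equirectangular projection with φ₀ = 0 (plate carrée), h = 1 along meridians and k = sec φ along parallels.
Areal scale at 74.8°: h·k = 1.000 × 3.814 = 3.814.
Areal scale at 19.1°: h·k = 1.000 × 1.058 = 1.058.
Ratio = 3.814/1.058 ≈ 3.60.

3.60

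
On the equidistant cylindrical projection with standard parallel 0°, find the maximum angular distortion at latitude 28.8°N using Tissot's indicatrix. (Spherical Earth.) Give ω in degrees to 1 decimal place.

7.6°

For the equirectangular projection with φ₀ = 0 (plate carrée), h = 1 along meridians and k = sec φ along parallels.
At 28.8°: h = 1.000, k = 1.141; principal scales a = 1.141, b = 1.000.
sin(ω/2) = (a − b)/(a + b) = 0.1412/2.141 = 0.06592, so ω = 2 arcsin(0.06592) ≈ 7.6°.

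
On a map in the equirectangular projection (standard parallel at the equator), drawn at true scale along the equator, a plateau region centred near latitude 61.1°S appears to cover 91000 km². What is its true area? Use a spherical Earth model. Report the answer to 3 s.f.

44000 km²

In the plate carrée (x = Rλ, y = Rφ), meridians are true-scale (h = 1) and parallels are stretched by k = sec φ.
Areal scale = h·k = 1 × sec φ; at 61.1°, h = 1.000, k = 2.069, so h·k = 2.069.
True area = apparent / (areal scale) = 91000 / 2.069 ≈ 44000 km².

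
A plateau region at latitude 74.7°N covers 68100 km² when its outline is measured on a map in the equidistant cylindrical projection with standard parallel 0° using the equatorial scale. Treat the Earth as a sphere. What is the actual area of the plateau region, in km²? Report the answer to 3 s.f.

In the plate carrée (x = Rλ, y = Rφ), meridians are true-scale (h = 1) and parallels are stretched by k = sec φ.
Areal scale = h·k = 1 × sec φ; at 74.7°, h = 1.000, k = 3.790, so h·k = 3.790.
True area = apparent / (areal scale) = 68100 / 3.790 ≈ 18000 km².

18000 km²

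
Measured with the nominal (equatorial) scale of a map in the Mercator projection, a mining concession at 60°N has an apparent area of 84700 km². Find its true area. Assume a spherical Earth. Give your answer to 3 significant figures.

21200 km²

Mercator is conformal, so the point scale is isotropic: h = k = sec φ = 1/cos φ.
Areal scale = k² = sec²φ = 1/cos²(60°) = 1/0.5000² = 4.000.
True area = apparent / (areal scale) = 84700 / 4.000 ≈ 21200 km².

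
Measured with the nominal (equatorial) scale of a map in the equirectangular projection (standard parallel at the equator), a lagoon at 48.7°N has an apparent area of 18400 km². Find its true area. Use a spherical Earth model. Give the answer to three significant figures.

In the plate carrée (x = Rλ, y = Rφ), meridians are true-scale (h = 1) and parallels are stretched by k = sec φ.
Areal scale = h·k = 1 × sec φ; at 48.7°, h = 1.000, k = 1.515, so h·k = 1.515.
True area = apparent / (areal scale) = 18400 / 1.515 ≈ 12100 km².

12100 km²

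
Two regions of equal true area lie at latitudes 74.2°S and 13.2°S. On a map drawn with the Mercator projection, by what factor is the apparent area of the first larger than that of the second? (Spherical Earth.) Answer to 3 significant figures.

On Mercator, area is exaggerated by sec²φ = 1/cos²φ.
At 74.2°: sec²(74.2°) = 1/0.2723² = 13.49.
At 13.2°: sec²(13.2°) = 1/0.9736² = 1.055.
Ratio = 13.49/1.055 = cos²(13.2°)/cos²(74.2°) ≈ 12.8.

12.8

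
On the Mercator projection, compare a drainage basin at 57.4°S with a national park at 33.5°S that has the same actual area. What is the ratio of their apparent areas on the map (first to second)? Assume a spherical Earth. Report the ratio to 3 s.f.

Mercator areal scale is sec²φ.
At 57.4°: sec²(57.4°) = 1/0.5388² = 3.445.
At 33.5°: sec²(33.5°) = 1/0.8339² = 1.438.
Ratio = 3.445/1.438 = cos²(33.5°)/cos²(57.4°) ≈ 2.40.

2.40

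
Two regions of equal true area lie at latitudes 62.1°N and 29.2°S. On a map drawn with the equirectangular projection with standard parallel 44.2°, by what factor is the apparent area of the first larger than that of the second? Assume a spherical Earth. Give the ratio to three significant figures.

1.87

With standard parallel φ₀ = 44.2°, the equirectangular projection gives x = Rλ cos φ₀, y = Rφ, so h = 1 and k = cos 44.2° / cos φ.
Areal scale at 62.1°: h·k = 1.000 × 1.532 = 1.532.
Areal scale at 29.2°: h·k = 1.000 × 0.8213 = 0.8213.
Ratio = 1.532/0.8213 ≈ 1.87.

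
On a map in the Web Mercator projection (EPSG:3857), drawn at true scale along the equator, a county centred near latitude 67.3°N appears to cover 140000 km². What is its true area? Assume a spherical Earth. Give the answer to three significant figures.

20800 km²

Mercator is conformal, so the point scale is isotropic: h = k = sec φ = 1/cos φ.
Areal scale = k² = sec²φ = 1/cos²(67.3°) = 1/0.3859² = 6.715.
True area = apparent / (areal scale) = 140000 / 6.715 ≈ 20800 km².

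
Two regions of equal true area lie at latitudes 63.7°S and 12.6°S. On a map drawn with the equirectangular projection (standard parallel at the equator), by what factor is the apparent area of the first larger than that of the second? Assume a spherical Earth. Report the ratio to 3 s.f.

2.20

In the plate carrée (x = Rλ, y = Rφ), meridians are true-scale (h = 1) and parallels are stretched by k = sec φ.
Areal scale at 63.7°: h·k = 1.000 × 2.257 = 2.257.
Areal scale at 12.6°: h·k = 1.000 × 1.025 = 1.025.
Ratio = 2.257/1.025 ≈ 2.20.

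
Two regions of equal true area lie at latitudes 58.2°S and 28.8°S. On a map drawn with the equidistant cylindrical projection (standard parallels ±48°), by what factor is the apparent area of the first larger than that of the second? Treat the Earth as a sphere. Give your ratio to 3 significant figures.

In the equirectangular projection with standard parallel φ₀ = 48° (x = Rλ cos φ₀, y = Rφ), meridians are true-scale (h = 1) and the parallel scale is k = cos φ₀ / cos φ.
Areal scale at 58.2°: h·k = 1.000 × 1.270 = 1.270.
Areal scale at 28.8°: h·k = 1.000 × 0.7636 = 0.7636.
Ratio = 1.270/0.7636 ≈ 1.66.

1.66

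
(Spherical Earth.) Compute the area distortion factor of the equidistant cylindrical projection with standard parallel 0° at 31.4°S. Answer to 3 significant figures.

1.17

Plate carrée maps x = Rλ, y = Rφ. The meridian scale is h = 1 and the parallel scale is k = 1/cos φ = sec φ.
Areal scale = h·k = 1 × sec φ; at 31.4°, h = 1.000, k = 1.172, so h·k = 1.172.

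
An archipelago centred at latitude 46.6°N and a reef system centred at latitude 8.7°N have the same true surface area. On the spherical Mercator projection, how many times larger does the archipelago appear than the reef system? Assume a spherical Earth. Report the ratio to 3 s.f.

Mercator is conformal with k = sec φ, so areal scale = k² = sec²φ.
At 46.6°: sec²(46.6°) = 1/0.6871² = 2.118.
At 8.7°: sec²(8.7°) = 1/0.9885² = 1.023.
Ratio = 2.118/1.023 = cos²(8.7°)/cos²(46.6°) ≈ 2.07.

2.07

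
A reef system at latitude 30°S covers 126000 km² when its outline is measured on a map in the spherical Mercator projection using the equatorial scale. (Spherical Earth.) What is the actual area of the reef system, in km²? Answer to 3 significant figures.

94500 km²

The Mercator projection is conformal; its linear scale factor is the same in every direction and equals sec φ = 1/cos φ.
Areal scale = k² = sec²φ = 1/cos²(30°) = 1/0.8660² = 1.333.
True area = apparent / (areal scale) = 126000 / 1.333 ≈ 94500 km².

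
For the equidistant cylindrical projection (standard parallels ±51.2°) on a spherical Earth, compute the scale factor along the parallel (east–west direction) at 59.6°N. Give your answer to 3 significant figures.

With standard parallel φ₀ = 51.2°, the equirectangular projection gives x = Rλ cos φ₀, y = Rφ, so h = 1 and k = cos 51.2° / cos φ.
k = cos 51.2° / cos 59.6° = 0.6266/0.5060 = 1.238.

1.24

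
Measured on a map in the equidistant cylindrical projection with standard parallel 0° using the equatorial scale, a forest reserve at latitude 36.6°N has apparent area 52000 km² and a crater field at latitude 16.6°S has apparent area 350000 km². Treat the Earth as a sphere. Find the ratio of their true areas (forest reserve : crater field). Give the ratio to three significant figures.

0.124

Plate carrée has h = 1 and k = sec φ, giving areal scale sec φ; true area = (apparent area) · cos φ.
True area of forest reserve: 52000 × cos(36.6°) = 52000 × 0.8028 = 41750 km².
True area of crater field: 350000 × cos(16.6°) = 350000 × 0.9583 = 335400 km².
Ratio = 41750 / 335400 ≈ 0.124.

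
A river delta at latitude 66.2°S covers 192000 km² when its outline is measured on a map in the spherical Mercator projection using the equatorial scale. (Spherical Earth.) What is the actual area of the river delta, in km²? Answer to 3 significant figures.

Mercator is conformal, so the point scale is isotropic: h = k = sec φ = 1/cos φ.
Areal scale = k² = sec²φ = 1/cos²(66.2°) = 1/0.4035² = 6.141.
True area = apparent / (areal scale) = 192000 / 6.141 ≈ 31300 km².

31300 km²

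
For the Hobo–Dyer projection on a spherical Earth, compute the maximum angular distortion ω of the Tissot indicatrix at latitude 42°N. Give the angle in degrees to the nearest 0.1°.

7.5°

Hobo–Dyer is a cylindrical equal-area projection with standard parallels at ±37.5°. A cylindrical equal-area projection with standard parallel φ₀ has meridian scale h = cos φ / cos φ₀ and parallel scale k = cos φ₀ / cos φ (so areas are preserved, h·k = 1).
At 42°: h = 0.9367, k = 1.068; principal scales a = 1.068, b = 0.9367.
sin(ω/2) = (a − b)/(a + b) = 0.1308/2.004 = 0.06528, so ω = 2 arcsin(0.06528) ≈ 7.5°.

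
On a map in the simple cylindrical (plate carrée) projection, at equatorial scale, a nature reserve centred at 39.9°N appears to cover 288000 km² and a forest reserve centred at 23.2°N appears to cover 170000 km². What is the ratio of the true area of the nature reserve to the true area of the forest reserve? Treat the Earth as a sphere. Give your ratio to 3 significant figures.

1.41

Plate carrée has h = 1 and k = sec φ, giving areal scale sec φ; true area = (apparent area) · cos φ.
True area of nature reserve: 288000 × cos(39.9°) = 288000 × 0.7672 = 220900 km².
True area of forest reserve: 170000 × cos(23.2°) = 170000 × 0.9191 = 156300 km².
Ratio = 220900 / 156300 ≈ 1.41.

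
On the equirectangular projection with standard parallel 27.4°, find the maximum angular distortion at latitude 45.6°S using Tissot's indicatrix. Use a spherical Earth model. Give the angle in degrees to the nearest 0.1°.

13.6°

The equidistant cylindrical projection with φ₀ = 27.4° has h = 1 (meridians true) and k = cos φ₀ / cos φ along parallels.
At 45.6°: h = 1.000, k = 1.269; principal scales a = 1.269, b = 1.000.
sin(ω/2) = (a − b)/(a + b) = 0.2689/2.269 = 0.1185, so ω = 2 arcsin(0.1185) ≈ 13.6°.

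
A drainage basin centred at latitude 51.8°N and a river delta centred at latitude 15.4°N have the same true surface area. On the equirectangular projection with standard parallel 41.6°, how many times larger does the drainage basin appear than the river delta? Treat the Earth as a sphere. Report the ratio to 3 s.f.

In the equirectangular projection with standard parallel φ₀ = 41.6° (x = Rλ cos φ₀, y = Rφ), meridians are true-scale (h = 1) and the parallel scale is k = cos φ₀ / cos φ.
Areal scale at 51.8°: h·k = 1.000 × 1.209 = 1.209.
Areal scale at 15.4°: h·k = 1.000 × 0.7756 = 0.7756.
Ratio = 1.209/0.7756 ≈ 1.56.

1.56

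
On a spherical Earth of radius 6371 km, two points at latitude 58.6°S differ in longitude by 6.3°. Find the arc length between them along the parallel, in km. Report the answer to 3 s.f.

Arc length along a parallel = R cos φ · Δλ (with Δλ in radians).
= 6371 × cos 58.6° × (6.3° × π/180) = 6371 × 0.5210 × 0.1100 ≈ 365 km.

365 km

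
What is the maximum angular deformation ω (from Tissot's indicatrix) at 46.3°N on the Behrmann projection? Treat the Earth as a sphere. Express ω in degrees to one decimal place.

25.7°

Behrmann is a cylindrical equal-area projection with standard parallels at ±30°. For cylindrical equal-area with standard parallel φ₀, h = cos φ / cos φ₀ and k = cos φ₀ / cos φ, so h·k = 1.
At 46.3°: h = 0.7978, k = 1.254; principal scales a = 1.254, b = 0.7978.
sin(ω/2) = (a − b)/(a + b) = 0.4557/2.051 = 0.2222, so ω = 2 arcsin(0.2222) ≈ 25.7°.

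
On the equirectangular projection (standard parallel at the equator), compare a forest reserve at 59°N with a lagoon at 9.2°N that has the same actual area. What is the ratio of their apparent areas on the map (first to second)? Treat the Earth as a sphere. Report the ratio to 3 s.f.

For the equirectangular projection with φ₀ = 0 (plate carrée), h = 1 along meridians and k = sec φ along parallels.
Areal scale at 59°: h·k = 1.000 × 1.942 = 1.942.
Areal scale at 9.2°: h·k = 1.000 × 1.013 = 1.013.
Ratio = 1.942/1.013 ≈ 1.92.

1.92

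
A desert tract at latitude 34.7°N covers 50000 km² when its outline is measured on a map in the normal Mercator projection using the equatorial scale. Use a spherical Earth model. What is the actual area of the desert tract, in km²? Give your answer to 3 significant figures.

33800 km²

For Mercator, h = k = sec φ (a conformal cylindrical projection has a single point scale, 1/cos φ).
Areal scale = k² = sec²φ = 1/cos²(34.7°) = 1/0.8221² = 1.479.
True area = apparent / (areal scale) = 50000 / 1.479 ≈ 33800 km².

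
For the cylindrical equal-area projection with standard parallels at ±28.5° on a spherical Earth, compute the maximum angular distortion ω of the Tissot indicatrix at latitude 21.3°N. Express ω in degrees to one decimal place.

6.7°

A cylindrical equal-area projection with standard parallel φ₀ has meridian scale h = cos φ / cos φ₀ and parallel scale k = cos φ₀ / cos φ (so areas are preserved, h·k = 1).
At 21.3°: h = 1.060, k = 0.9432; principal scales a = 1.060, b = 0.9432.
sin(ω/2) = (a − b)/(a + b) = 0.1169/2.003 = 0.05836, so ω = 2 arcsin(0.05836) ≈ 6.7°.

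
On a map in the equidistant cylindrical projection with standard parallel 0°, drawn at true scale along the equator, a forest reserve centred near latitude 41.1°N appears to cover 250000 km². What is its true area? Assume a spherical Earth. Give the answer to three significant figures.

188000 km²

For the equirectangular projection with φ₀ = 0 (plate carrée), h = 1 along meridians and k = sec φ along parallels.
Areal scale = h·k = 1 × sec φ; at 41.1°, h = 1.000, k = 1.327, so h·k = 1.327.
True area = apparent / (areal scale) = 250000 / 1.327 ≈ 188000 km².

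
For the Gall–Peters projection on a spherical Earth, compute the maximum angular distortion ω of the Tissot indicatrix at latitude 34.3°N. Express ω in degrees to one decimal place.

17.8°

The Gall–Peters projection is cylindrical equal-area with φ₀ = 45°. A cylindrical equal-area projection with standard parallel φ₀ has meridian scale h = cos φ / cos φ₀ and parallel scale k = cos φ₀ / cos φ (so areas are preserved, h·k = 1).
At 34.3°: h = 1.168, k = 0.8560; principal scales a = 1.168, b = 0.8560.
sin(ω/2) = (a − b)/(a + b) = 0.3123/2.024 = 0.1543, so ω = 2 arcsin(0.1543) ≈ 17.8°.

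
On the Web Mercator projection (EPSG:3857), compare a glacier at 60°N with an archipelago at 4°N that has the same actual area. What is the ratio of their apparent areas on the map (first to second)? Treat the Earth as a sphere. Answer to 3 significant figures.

On Mercator, area is exaggerated by sec²φ = 1/cos²φ.
At 60°: sec²(60°) = 1/0.5000² = 4.000.
At 4°: sec²(4°) = 1/0.9976² = 1.005.
Ratio = 4.000/1.005 = cos²(4°)/cos²(60°) ≈ 3.98.

3.98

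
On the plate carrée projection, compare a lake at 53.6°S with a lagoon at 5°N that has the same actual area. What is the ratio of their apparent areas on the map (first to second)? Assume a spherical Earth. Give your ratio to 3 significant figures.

In the plate carrée (x = Rλ, y = Rφ), meridians are true-scale (h = 1) and parallels are stretched by k = sec φ.
Areal scale at 53.6°: h·k = 1.000 × 1.685 = 1.685.
Areal scale at 5°: h·k = 1.000 × 1.004 = 1.004.
Ratio = 1.685/1.004 ≈ 1.68.

1.68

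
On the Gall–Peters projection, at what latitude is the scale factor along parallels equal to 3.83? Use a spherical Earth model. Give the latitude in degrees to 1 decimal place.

Gall–Peters is a cylindrical equal-area projection with standard parallels at ±45°. For cylindrical equal-area with standard parallel φ₀, h = cos φ / cos φ₀ and k = cos φ₀ / cos φ, so h·k = 1.
k = cos φ₀ / cos φ = 3.83  ⇒  cos φ = cos 45° / 3.83 = 0.1846.
φ = arccos(0.1846) ≈ 79.4°.

79.4°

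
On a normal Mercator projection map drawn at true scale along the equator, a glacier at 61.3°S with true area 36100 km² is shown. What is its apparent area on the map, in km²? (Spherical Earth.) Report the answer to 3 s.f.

The Mercator projection is conformal; its linear scale factor is the same in every direction and equals sec φ = 1/cos φ.
Areal scale = k² = sec²φ = 1/cos²(61.3°) = 1/0.4802² = 4.336.
Apparent area = 36100 × 4.336 ≈ 157000 km².

157000 km²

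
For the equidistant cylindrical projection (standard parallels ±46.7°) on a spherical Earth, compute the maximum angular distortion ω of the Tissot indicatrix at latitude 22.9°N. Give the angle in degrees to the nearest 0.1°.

16.8°

With standard parallel φ₀ = 46.7°, the equirectangular projection gives x = Rλ cos φ₀, y = Rφ, so h = 1 and k = cos 46.7° / cos φ.
At 22.9°: h = 1.000, k = 0.7445; principal scales a = 1.000, b = 0.7445.
sin(ω/2) = (a − b)/(a + b) = 0.2555/1.744 = 0.1465, so ω = 2 arcsin(0.1465) ≈ 16.8°.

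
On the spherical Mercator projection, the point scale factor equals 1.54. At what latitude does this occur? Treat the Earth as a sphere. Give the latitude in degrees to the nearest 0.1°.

Mercator scale is k = sec φ = 1/cos φ.
1/cos φ = 1.54  ⇒  cos φ = 0.6494  ⇒  φ = arccos(0.6494) ≈ 49.5°.

49.5°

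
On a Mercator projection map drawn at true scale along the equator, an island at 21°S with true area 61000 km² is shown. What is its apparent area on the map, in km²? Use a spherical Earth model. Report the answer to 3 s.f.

The Mercator projection is conformal; its linear scale factor is the same in every direction and equals sec φ = 1/cos φ.
Areal scale = k² = sec²φ = 1/cos²(21°) = 1/0.9336² = 1.147.
Apparent area = 61000 × 1.147 ≈ 70000 km².

70000 km²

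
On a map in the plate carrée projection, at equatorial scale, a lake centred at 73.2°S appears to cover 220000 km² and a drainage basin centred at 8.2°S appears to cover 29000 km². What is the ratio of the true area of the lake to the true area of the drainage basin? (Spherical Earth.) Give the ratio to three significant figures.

2.22

Plate carrée has h = 1 and k = sec φ, giving areal scale sec φ; true area = (apparent area) · cos φ.
True area of lake: 220000 × cos(73.2°) = 220000 × 0.2890 = 63590 km².
True area of drainage basin: 29000 × cos(8.2°) = 29000 × 0.9898 = 28700 km².
Ratio = 63590 / 28700 ≈ 2.22.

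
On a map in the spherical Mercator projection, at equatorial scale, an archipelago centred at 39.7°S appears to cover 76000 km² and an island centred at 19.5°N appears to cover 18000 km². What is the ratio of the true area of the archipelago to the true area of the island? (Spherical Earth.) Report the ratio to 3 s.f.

2.81

Since Mercator area scale is 1/cos²φ, the true area equals the apparent area multiplied by cos²φ.
True area of archipelago: 76000 × cos²(39.7°) = 76000 × 0.5920 = 44990 km².
True area of island: 18000 × cos²(19.5°) = 18000 × 0.8886 = 15990 km².
Ratio = 44990 / 15990 ≈ 2.81.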